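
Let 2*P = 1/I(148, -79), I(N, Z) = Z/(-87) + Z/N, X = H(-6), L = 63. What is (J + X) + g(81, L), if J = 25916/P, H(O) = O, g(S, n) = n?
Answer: 62628085/3219 ≈ 19456.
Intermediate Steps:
X = -6
I(N, Z) = -Z/87 + Z/N (I(N, Z) = Z*(-1/87) + Z/N = -Z/87 + Z/N)
P = 6438/4819 (P = 1/(2*(-1/87*(-79) - 79/148)) = 1/(2*(79/87 - 79*1/148)) = 1/(2*(79/87 - 79/148)) = 1/(2*(4819/12876)) = (1/2)*(12876/4819) = 6438/4819 ≈ 1.3360)
J = 62444602/3219 (J = 25916/(6438/4819) = 25916*(4819/6438) = 62444602/3219 ≈ 19399.)
(J + X) + g(81, L) = (62444602/3219 - 6) + 63 = 62425288/3219 + 63 = 62628085/3219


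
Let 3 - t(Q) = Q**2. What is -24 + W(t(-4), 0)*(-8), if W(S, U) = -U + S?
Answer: 80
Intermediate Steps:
t(Q) = 3 - Q**2
W(S, U) = S - U
-24 + W(t(-4), 0)*(-8) = -24 + ((3 - 1*(-4)**2) - 1*0)*(-8) = -24 + ((3 - 1*16) + 0)*(-8) = -24 + ((3 - 16) + 0)*(-8) = -24 + (-13 + 0)*(-8) = -24 - 13*(-8) = -24 + 104 = 80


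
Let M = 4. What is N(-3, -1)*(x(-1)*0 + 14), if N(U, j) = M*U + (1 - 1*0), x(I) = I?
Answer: -154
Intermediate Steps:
N(U, j) = 1 + 4*U (N(U, j) = 4*U + (1 - 1*0) = 4*U + (1 + 0) = 4*U + 1 = 1 + 4*U)
N(-3, -1)*(x(-1)*0 + 14) = (1 + 4*(-3))*(-1*0 + 14) = (1 - 12)*(0 + 14) = -11*14 = -154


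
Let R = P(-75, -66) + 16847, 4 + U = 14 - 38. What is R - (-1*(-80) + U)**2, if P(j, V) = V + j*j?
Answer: 19702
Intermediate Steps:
U = -28 (U = -4 + (14 - 38) = -4 - 24 = -28)
P(j, V) = V + j**2
R = 22406 (R = (-66 + (-75)**2) + 16847 = (-66 + 5625) + 16847 = 5559 + 16847 = 22406)
R - (-1*(-80) + U)**2 = 22406 - (-1*(-80) - 28)**2 = 22406 - (80 - 28)**2 = 22406 - 1*52**2 = 22406 - 1*2704 = 22406 - 2704 = 19702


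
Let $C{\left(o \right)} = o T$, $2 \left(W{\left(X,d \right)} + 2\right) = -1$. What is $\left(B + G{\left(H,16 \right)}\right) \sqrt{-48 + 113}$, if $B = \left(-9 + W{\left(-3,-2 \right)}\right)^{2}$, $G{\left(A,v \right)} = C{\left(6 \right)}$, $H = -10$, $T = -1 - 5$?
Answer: $\frac{385 \sqrt{65}}{4} \approx 775.99$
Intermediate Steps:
$T = -6$
$W{\left(X,d \right)} = - \frac{5}{2}$ ($W{\left(X,d \right)} = -2 + \frac{1}{2} \left(-1\right) = -2 - \frac{1}{2} = - \frac{5}{2}$)
$C{\left(o \right)} = - 6 o$ ($C{\left(o \right)} = o \left(-6\right) = - 6 o$)
$G{\left(A,v \right)} = -36$ ($G{\left(A,v \right)} = \left(-6\right) 6 = -36$)
$B = \frac{529}{4}$ ($B = \left(-9 - \frac{5}{2}\right)^{2} = \left(- \frac{23}{2}\right)^{2} = \frac{529}{4} \approx 132.25$)
$\left(B + G{\left(H,16 \right)}\right) \sqrt{-48 + 113} = \left(\frac{529}{4} - 36\right) \sqrt{-48 + 113} = \frac{385 \sqrt{65}}{4}$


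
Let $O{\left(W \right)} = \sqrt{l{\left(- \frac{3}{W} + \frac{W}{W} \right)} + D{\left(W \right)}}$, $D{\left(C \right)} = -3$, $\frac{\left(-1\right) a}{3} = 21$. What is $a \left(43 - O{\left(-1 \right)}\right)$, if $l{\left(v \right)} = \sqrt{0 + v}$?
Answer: $-2709 + 63 i \approx -2709.0 + 63.0 i$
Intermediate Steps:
$a = -63$ ($a = \left(-3\right) 21 = -63$)
$l{\left(v \right)} = \sqrt{v}$
$O{\left(W \right)} = \sqrt{-3 + \sqrt{1 - \frac{3}{W}}}$ ($O{\left(W \right)} = \sqrt{\sqrt{- \frac{3}{W} + \frac{W}{W}} - 3} = \sqrt{\sqrt{- \frac{3}{W} + 1} - 3} = \sqrt{\sqrt{1 - \frac{3}{W}} - 3} = \sqrt{-3 + \sqrt{1 - \frac{3}{W}}}$)
$a \left(43 - O{\left(-1 \right)}\right) = - 63 \left(43 - \sqrt{-3 + \sqrt{\frac{-3 - 1}{-1}}}\right) = - 63 \left(43 - \sqrt{-3 + \sqrt{\left(-1\right) \left(-4\right)}}\right) = - 63 \left(43 - \sqrt{-3 + \sqrt{4}}\right) = - 63 \left(43 - \sqrt{-3 + 2}\right) = - 63 \left(43 - \sqrt{-1}\right) = - 63 \left(43 - i\right) = -2709 + 63 i$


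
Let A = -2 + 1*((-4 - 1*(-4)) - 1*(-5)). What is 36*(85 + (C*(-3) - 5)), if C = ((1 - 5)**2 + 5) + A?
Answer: 288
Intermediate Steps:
A = 3 (A = -2 + 1*((-4 + 4) + 5) = -2 + 1*(0 + 5) = -2 + 1*5 = -2 + 5 = 3)
C = 24 (C = ((1 - 5)**2 + 5) + 3 = ((-4)**2 + 5) + 3 = (16 + 5) + 3 = 21 + 3 = 24)
36*(85 + (C*(-3) - 5)) = 36*(85 + (24*(-3) - 5)) = 36*(85 + (-72 - 5)) = 36*(85 - 77) = 36*8 = 288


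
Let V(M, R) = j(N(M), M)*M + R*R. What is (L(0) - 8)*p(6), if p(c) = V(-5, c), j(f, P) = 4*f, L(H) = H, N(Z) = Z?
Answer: -1088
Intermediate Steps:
V(M, R) = R² + 4*M² (V(M, R) = (4*M)*M + R*R = 4*M² + R² = R² + 4*M²)
p(c) = 100 + c² (p(c) = c² + 4*(-5)² = c² + 4*25 = c² + 100 = 100 + c²)
(L(0) - 8)*p(6) = (0 - 8)*(100 + 6²) = -8*(100 + 36) = -8*136 = -1088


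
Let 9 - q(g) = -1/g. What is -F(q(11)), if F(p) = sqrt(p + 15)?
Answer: -sqrt(2915)/11 ≈ -4.9082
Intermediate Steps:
q(g) = 9 + 1/g (q(g) = 9 - (-1)/g = 9 + 1/g)
F(p) = sqrt(15 + p)
-F(q(11)) = -sqrt(15 + (9 + 1/11)) = -sqrt(15 + 100/11) = -sqrt(265/11) = -sqrt(2915)/11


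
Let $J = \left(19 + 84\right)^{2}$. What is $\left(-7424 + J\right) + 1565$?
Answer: $4750$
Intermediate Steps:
$J = 10609$ ($J = 103^{2} = 10609$)
$\left(-7424 + J\right) + 1565 = \left(-7424 + 10609\right) + 1565 = 3185 + 1565 = 4750$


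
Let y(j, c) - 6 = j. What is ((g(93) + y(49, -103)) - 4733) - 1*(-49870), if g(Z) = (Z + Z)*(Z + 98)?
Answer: 80718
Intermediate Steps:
y(j, c) = 6 + j
g(Z) = 2*Z*(98 + Z) (g(Z) = (2*Z)*(98 + Z) = 2*Z*(98 + Z))
((g(93) + y(49, -103)) - 4733) - 1*(-49870) = ((2*93*(98 + 93) + (6 + 49)) - 4733) - 1*(-49870) = ((2*93*191 + 55) - 4733) + 49870 = ((35526 + 55) - 4733) + 49870 = (35581 - 4733) + 49870 = 30848 + 49870 = 80718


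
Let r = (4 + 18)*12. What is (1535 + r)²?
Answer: 3236401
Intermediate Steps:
r = 264 (r = 22*12 = 264)
(1535 + r)² = (1535 + 264)² = 1799² = 3236401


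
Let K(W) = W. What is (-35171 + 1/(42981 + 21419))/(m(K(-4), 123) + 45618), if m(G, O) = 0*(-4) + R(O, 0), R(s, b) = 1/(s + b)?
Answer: -278596525077/361349366000 ≈ -0.77099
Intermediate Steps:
R(s, b) = 1/(b + s)
m(G, O) = 1/O (m(G, O) = 0*(-4) + 1/(0 + O) = 0 + 1/O = 1/O)
(-35171 + 1/(42981 + 21419))/(m(K(-4), 123) + 45618) = (-35171 + 1/(42981 + 21419))/(1/123 + 45618) = (-35171 + 1/64400)/(1/123 + 45618) = (-35171 + 1/64400)/(5611015/123) = -2265012399/64400*123/5611015 = -278596525077/361349366000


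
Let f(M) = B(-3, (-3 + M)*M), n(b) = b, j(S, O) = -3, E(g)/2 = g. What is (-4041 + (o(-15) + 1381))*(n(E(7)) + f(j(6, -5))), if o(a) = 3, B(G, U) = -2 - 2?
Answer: -26570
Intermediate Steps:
E(g) = 2*g
B(G, U) = -4
f(M) = -4
(-4041 + (o(-15) + 1381))*(n(E(7)) + f(j(6, -5))) = (-4041 + (3 + 1381))*(2*7 - 4) = (-4041 + 1384)*(14 - 4) = -2657*10 = -26570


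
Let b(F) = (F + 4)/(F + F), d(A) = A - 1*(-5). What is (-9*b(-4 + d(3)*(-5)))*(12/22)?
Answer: -270/121 ≈ -2.2314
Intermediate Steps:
d(A) = 5 + A (d(A) = A + 5 = 5 + A)
b(F) = (4 + F)/(2*F) (b(F) = (4 + F)/((2*F)) = (4 + F)*(1/(2*F)) = (4 + F)/(2*F))
(-9*b(-4 + d(3)*(-5)))*(12/22) = (-9*(4 + (-4 + (5 + 3)*(-5)))/(2*(-4 + (5 + 3)*(-5))))*(12/22) = (-9*(4 + (-4 + 8*(-5)))/(2*(-4 + 8*(-5))))*(12*(1/22)) = -9*(4 + (-4 - 40))/(2*(-4 - 40))*(6/11) = -9*(4 - 44)/(2*(-44))*(6/11) = -9*(-1)*(-40)/(2*44)*(6/11) = -9*5/11*(6/11) = -45/11*6/11 = -270/121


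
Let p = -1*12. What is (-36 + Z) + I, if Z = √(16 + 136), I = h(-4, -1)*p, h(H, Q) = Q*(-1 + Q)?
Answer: -60 + 2*√38 ≈ -47.671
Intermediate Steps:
p = -12
I = -24 (I = -(-1 - 1)*(-12) = -1*(-2)*(-12) = 2*(-12) = -24)
Z = 2*√38 (Z = √152 = 2*√38 ≈ 12.329)
(-36 + Z) + I = (-36 + 2*√38) - 24 = -60 + 2*√38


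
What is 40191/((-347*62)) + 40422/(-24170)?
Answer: -920527689/259996690 ≈ -3.5405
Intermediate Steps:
40191/((-347*62)) + 40422/(-24170) = 40191/(-21514) + 40422*(-1/24170) = 40191*(-1/21514) - 20211/12085 = -40191/21514 - 20211/12085 = -920527689/259996690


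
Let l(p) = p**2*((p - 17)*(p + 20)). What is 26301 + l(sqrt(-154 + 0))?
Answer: 102377 - 462*I*sqrt(154) ≈ 1.0238e+5 - 5733.3*I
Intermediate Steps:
l(p) = p**2*(-17 + p)*(20 + p) (l(p) = p**2*((-17 + p)*(20 + p)) = p**2*(-17 + p)*(20 + p))
26301 + l(sqrt(-154 + 0)) = 26301 + (sqrt(-154 + 0))**2*(-340 + (sqrt(-154 + 0))**2 + 3*sqrt(-154 + 0)) = 26301 + (sqrt(-154))**2*(-340 + (sqrt(-154))**2 + 3*sqrt(-154)) = 26301 + (I*sqrt(154))**2*(-340 + (I*sqrt(154))**2 + 3*(I*sqrt(154))) = 26301 - 154*(-340 - 154 + 3*I*sqrt(154)) = 26301 - 154*(-494 + 3*I*sqrt(154)) = 26301 + (76076 - 462*I*sqrt(154)) = 102377 - 462*I*sqrt(154)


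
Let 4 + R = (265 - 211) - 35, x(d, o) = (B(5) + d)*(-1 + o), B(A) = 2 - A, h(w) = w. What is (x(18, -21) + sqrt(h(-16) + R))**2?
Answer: (330 - I)**2 ≈ 1.089e+5 - 660.0*I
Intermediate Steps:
x(d, o) = (-1 + o)*(-3 + d) (x(d, o) = ((2 - 1*5) + d)*(-1 + o) = ((2 - 5) + d)*(-1 + o) = (-3 + d)*(-1 + o) = (-1 + o)*(-3 + d))
R = 15 (R = -4 + ((265 - 211) - 35) = -4 + (54 - 35) = -4 + 19 = 15)
(x(18, -21) + sqrt(h(-16) + R))**2 = ((3 - 1*18 - 3*(-21) + 18*(-21)) + sqrt(-16 + 15))**2 = ((3 - 18 + 63 - 378) + sqrt(-1))**2 = (-330 + I)**2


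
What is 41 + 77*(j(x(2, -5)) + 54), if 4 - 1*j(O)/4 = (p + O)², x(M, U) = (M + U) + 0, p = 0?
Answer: 2659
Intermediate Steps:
x(M, U) = M + U
j(O) = 16 - 4*O² (j(O) = 16 - 4*(0 + O)² = 16 - 4*O²)
41 + 77*(j(x(2, -5)) + 54) = 41 + 77*((16 - 4*(2 - 5)²) + 54) = 41 + 77*((16 - 4*(-3)²) + 54) = 41 + 77*((16 - 4*9) + 54) = 41 + 77*((16 - 36) + 54) = 41 + 77*(-20 + 54) = 41 + 77*34 = 41 + 2618 = 2659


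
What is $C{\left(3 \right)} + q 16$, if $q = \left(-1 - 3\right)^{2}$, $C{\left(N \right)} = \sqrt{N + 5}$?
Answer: $256 + 2 \sqrt{2} \approx 258.83$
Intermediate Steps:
$C{\left(N \right)} = \sqrt{5 + N}$
$q = 16$ ($q = \left(-4\right)^{2} = 16$)
$C{\left(3 \right)} + q 16 = \sqrt{5 + 3} + 16 \cdot 16 = \sqrt{8} + 256 = 2 \sqrt{2} + 256 = 256 + 2 \sqrt{2}$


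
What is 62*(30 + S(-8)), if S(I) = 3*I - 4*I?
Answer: 2356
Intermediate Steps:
S(I) = -I
62*(30 + S(-8)) = 62*(30 - 1*(-8)) = 62*(30 + 8) = 62*38 = 2356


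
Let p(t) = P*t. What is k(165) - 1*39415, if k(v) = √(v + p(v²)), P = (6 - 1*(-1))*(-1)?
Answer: -39415 + I*√190410 ≈ -39415.0 + 436.36*I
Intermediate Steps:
P = -7 (P = (6 + 1)*(-1) = 7*(-1) = -7)
p(t) = -7*t
k(v) = √(v - 7*v²)
k(165) - 1*39415 = √(165*(1 - 7*165)) - 1*39415 = √(165*(1 - 1155)) - 39415 = √(165*(-1154)) - 39415 = √(-190410) - 39415 = I*√190410 - 39415 = -39415 + I*√190410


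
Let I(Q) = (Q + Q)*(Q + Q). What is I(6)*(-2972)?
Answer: -427968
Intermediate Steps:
I(Q) = 4*Q² (I(Q) = (2*Q)*(2*Q) = 4*Q²)
I(6)*(-2972) = (4*6²)*(-2972) = (4*36)*(-2972) = 144*(-2972) = -427968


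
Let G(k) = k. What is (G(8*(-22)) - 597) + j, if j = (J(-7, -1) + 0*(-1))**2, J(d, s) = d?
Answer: -724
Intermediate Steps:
j = 49 (j = (-7 + 0*(-1))**2 = (-7 + 0)**2 = (-7)**2 = 49)
(G(8*(-22)) - 597) + j = (8*(-22) - 597) + 49 = (-176 - 597) + 49 = -773 + 49 = -724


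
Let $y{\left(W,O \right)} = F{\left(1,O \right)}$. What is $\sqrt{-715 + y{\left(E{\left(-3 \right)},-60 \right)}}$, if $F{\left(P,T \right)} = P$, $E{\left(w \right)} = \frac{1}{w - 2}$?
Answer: $i \sqrt{714} \approx 26.721 i$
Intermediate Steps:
$E{\left(w \right)} = \frac{1}{-2 + w}$
$y{\left(W,O \right)} = 1$
$\sqrt{-715 + y{\left(E{\left(-3 \right)},-60 \right)}} = \sqrt{-715 + 1} = \sqrt{-714} = i \sqrt{714}$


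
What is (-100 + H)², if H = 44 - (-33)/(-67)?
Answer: 14326225/4489 ≈ 3191.4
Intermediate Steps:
H = 2915/67 (H = 44 - (-33)*(-1)/67 = 44 - 1*33/67 = 44 - 33/67 = 2915/67 ≈ 43.507)
(-100 + H)² = (-100 + 2915/67)² = (-3785/67)² = 14326225/4489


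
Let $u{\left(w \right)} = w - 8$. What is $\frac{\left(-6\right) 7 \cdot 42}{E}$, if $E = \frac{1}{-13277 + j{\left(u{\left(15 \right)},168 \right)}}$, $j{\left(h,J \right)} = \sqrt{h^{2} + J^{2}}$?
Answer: $23420628 - 12348 \sqrt{577} \approx 2.3124 \cdot 10^{7}$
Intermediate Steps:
$u{\left(w \right)} = -8 + w$
$j{\left(h,J \right)} = \sqrt{J^{2} + h^{2}}$
$E = \frac{1}{-13277 + 7 \sqrt{577}}$ ($E = \frac{1}{-13277 + \sqrt{168^{2} + \left(-8 + 15\right)^{2}}} = \frac{1}{-13277 + \sqrt{28224 + 7^{2}}} = \frac{1}{-13277 + \sqrt{28224 + 49}} = \frac{1}{-13277 + \sqrt{28273}} = \frac{1}{-13277 + 7 \sqrt{577}} \approx -7.6284 \cdot 10^{-5}$)
$\frac{\left(-6\right) 7 \cdot 42}{E} = \frac{\left(-6\right) 7 \cdot 42}{- \frac{13277}{176250456} - \frac{7 \sqrt{577}}{176250456}} = \frac{\left(-42\right) 42}{- \frac{13277}{176250456} - \frac{7 \sqrt{577}}{176250456}} = - \frac{1764}{- \frac{13277}{176250456} - \frac{7 \sqrt{577}}{176250456}}$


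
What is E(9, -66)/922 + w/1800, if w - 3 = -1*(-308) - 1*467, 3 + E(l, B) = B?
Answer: -5584/34575 ≈ -0.16150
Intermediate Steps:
E(l, B) = -3 + B
w = -156 (w = 3 + (-1*(-308) - 1*467) = 3 + (308 - 467) = 3 - 159 = -156)
E(9, -66)/922 + w/1800 = (-3 - 66)/922 - 156/1800 = -69*1/922 - 156*1/1800 = -69/922 - 13/150 = -5584/34575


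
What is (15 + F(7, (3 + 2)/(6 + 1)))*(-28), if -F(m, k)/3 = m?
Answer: 168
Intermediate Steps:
F(m, k) = -3*m
(15 + F(7, (3 + 2)/(6 + 1)))*(-28) = (15 - 3*7)*(-28) = (15 - 21)*(-28) = -6*(-28) = 168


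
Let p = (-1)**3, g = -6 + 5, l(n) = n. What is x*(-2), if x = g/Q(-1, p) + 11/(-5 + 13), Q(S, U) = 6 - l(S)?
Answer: -69/28 ≈ -2.4643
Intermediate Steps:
g = -1
p = -1
Q(S, U) = 6 - S
x = 69/56 (x = -1/(6 - 1*(-1)) + 11/(-5 + 13) = -1/(6 + 1) + 11/8 = -1/7 + 11*(1/8) = -1*1/7 + 11/8 = -1/7 + 11/8 = 69/56 ≈ 1.2321)
x*(-2) = (69/56)*(-2) = -69/28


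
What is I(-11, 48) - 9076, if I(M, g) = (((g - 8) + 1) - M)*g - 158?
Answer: -6738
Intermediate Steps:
I(M, g) = -158 + g*(-7 + g - M) (I(M, g) = (((-8 + g) + 1) - M)*g - 158 = ((-7 + g) - M)*g - 158 = (-7 + g - M)*g - 158 = g*(-7 + g - M) - 158 = -158 + g*(-7 + g - M))
I(-11, 48) - 9076 = (-158 + 48² - 7*48 - 1*(-11)*48) - 9076 = (-158 + 2304 - 336 + 528) - 9076 = 2338 - 9076 = -6738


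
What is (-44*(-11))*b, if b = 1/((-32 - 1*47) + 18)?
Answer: -484/61 ≈ -7.9344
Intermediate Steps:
b = -1/61 (b = 1/((-32 - 47) + 18) = 1/(-79 + 18) = 1/(-61) = -1/61 ≈ -0.016393)
(-44*(-11))*b = -44*(-11)*(-1/61) = 484*(-1/61) = -484/61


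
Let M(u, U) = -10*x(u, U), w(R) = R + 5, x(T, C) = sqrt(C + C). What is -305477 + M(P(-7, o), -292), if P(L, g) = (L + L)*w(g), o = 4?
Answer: -305477 - 20*I*sqrt(146) ≈ -3.0548e+5 - 241.66*I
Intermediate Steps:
x(T, C) = sqrt(2)*sqrt(C) (x(T, C) = sqrt(2*C) = sqrt(2)*sqrt(C))
w(R) = 5 + R
P(L, g) = 2*L*(5 + g) (P(L, g) = (L + L)*(5 + g) = (2*L)*(5 + g) = 2*L*(5 + g))
M(u, U) = -10*sqrt(2)*sqrt(U)
-305477 + M(P(-7, o), -292) = -305477 - 10*sqrt(2)*sqrt(-292) = -305477 - 10*sqrt(2)*2*I*sqrt(73) = -305477 - 20*I*sqrt(146)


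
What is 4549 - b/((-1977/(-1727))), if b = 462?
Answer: 2731833/659 ≈ 4145.4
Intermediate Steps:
4549 - b/((-1977/(-1727))) = 4549 - 462/((-1977/(-1727))) = 4549 - 462/((-1977*(-1/1727))) = 4549 - 462/1977/1727 = 4549 - 462*1727/1977 = 4549 - 1*265958/659 = 4549 - 265958/659 = 2731833/659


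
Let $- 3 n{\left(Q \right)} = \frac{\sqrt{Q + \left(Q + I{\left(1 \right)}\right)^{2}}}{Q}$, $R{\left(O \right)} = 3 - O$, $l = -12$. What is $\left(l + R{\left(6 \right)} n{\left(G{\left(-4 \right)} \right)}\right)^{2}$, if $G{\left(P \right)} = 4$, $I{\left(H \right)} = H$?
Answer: $\frac{\left(48 - \sqrt{29}\right)^{2}}{16} \approx 113.5$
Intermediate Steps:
$n{\left(Q \right)} = - \frac{\sqrt{Q + \left(1 + Q\right)^{2}}}{3 Q}$ ($n{\left(Q \right)} = - \frac{\sqrt{Q + \left(Q + 1\right)^{2}} \frac{1}{Q}}{3} = - \frac{\sqrt{Q + \left(1 + Q\right)^{2}} \frac{1}{Q}}{3} = - \frac{\frac{1}{Q} \sqrt{Q + \left(1 + Q\right)^{2}}}{3} = - \frac{\sqrt{Q + \left(1 + Q\right)^{2}}}{3 Q}$)
$\left(l + R{\left(6 \right)} n{\left(G{\left(-4 \right)} \right)}\right)^{2} = \left(-12 + \left(3 - 6\right) \left(- \frac{\sqrt{4 + \left(1 + 4\right)^{2}}}{3 \cdot 4}\right)\right)^{2} = \left(-12 + \left(3 - 6\right) \left(\left(- \frac{1}{3}\right) \frac{1}{4} \sqrt{4 + 5^{2}}\right)\right)^{2} = \left(-12 - 3 \left(\left(- \frac{1}{3}\right) \frac{1}{4} \sqrt{4 + 25}\right)\right)^{2} = \left(-12 - 3 \left(\left(- \frac{1}{3}\right) \frac{1}{4} \sqrt{29}\right)\right)^{2} = \left(-12 - 3 \left(- \frac{\sqrt{29}}{12}\right)\right)^{2} = \left(-12 + \frac{\sqrt{29}}{4}\right)^{2}$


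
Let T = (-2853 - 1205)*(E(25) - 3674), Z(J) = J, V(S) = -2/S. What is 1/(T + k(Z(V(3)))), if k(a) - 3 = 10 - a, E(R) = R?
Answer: 3/44422967 ≈ 6.7533e-8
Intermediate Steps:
k(a) = 13 - a (k(a) = 3 + (10 - a) = 13 - a)
T = 14807642 (T = (-2853 - 1205)*(25 - 3674) = -4058*(-3649) = 14807642)
1/(T + k(Z(V(3)))) = 1/(14807642 + (13 - (-2)/3)) = 1/(14807642 + (13 - 1*(-⅔))) = 1/(14807642 + (13 + ⅔)) = 1/(14807642 + 41/3) = 1/(44422967/3) = 3/44422967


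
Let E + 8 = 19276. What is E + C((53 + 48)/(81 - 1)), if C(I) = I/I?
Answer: 19269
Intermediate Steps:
E = 19268 (E = -8 + 19276 = 19268)
C(I) = 1
E + C((53 + 48)/(81 - 1)) = 19268 + 1 = 19269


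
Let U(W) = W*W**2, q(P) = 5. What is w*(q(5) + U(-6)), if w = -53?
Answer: 11183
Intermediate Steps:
U(W) = W**3
w*(q(5) + U(-6)) = -53*(5 + (-6)**3) = -53*(5 - 216) = -53*(-211) = 11183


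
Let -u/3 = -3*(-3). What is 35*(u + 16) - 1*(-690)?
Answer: 305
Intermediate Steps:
u = -27 (u = -(-9)*(-3) = -3*9 = -27)
35*(u + 16) - 1*(-690) = 35*(-27 + 16) - 1*(-690) = 35*(-11) + 690 = -385 + 690 = 305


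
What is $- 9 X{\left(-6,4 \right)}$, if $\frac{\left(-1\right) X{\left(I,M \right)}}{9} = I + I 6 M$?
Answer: $-12150$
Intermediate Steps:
$X{\left(I,M \right)} = - 9 I - 54 I M$ ($X{\left(I,M \right)} = - 9 \left(I + I 6 M\right) = - 9 \left(I + 6 I M\right) = - 9 I - 54 I M$)
$- 9 X{\left(-6,4 \right)} = - 9 \left(\left(-9\right) \left(-6\right) \left(1 + 6 \cdot 4\right)\right) = - 9 \left(\left(-9\right) \left(-6\right) \left(1 + 24\right)\right) = - 9 \left(\left(-9\right) \left(-6\right) 25\right) = \left(-9\right) 1350 = -12150$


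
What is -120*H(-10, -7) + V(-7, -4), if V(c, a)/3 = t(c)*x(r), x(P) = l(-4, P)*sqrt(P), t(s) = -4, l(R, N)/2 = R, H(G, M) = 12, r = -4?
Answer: -1440 + 192*I ≈ -1440.0 + 192.0*I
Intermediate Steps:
l(R, N) = 2*R
x(P) = -8*sqrt(P) (x(P) = (2*(-4))*sqrt(P) = -8*sqrt(P))
V(c, a) = 192*I (V(c, a) = 3*(-(-32)*sqrt(-4)) = 3*(-(-32)*2*I) = 3*(-(-64)*I) = 3*(64*I) = 192*I)
-120*H(-10, -7) + V(-7, -4) = -120*12 + 192*I = -1440 + 192*I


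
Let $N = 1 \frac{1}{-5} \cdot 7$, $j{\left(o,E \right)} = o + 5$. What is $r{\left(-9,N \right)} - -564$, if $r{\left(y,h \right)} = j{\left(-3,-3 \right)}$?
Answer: $566$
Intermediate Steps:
$j{\left(o,E \right)} = 5 + o$
$N = - \frac{7}{5}$ ($N = 1 \left(- \frac{1}{5}\right) 7 = \left(- \frac{1}{5}\right) 7 = - \frac{7}{5} \approx -1.4$)
$r{\left(y,h \right)} = 2$ ($r{\left(y,h \right)} = 5 - 3 = 2$)
$r{\left(-9,N \right)} - -564 = 2 - -564 = 2 + 564 = 566$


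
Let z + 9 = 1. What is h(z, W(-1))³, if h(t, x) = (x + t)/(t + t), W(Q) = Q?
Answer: 729/4096 ≈ 0.17798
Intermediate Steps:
z = -8 (z = -9 + 1 = -8)
h(t, x) = (t + x)/(2*t) (h(t, x) = (t + x)/((2*t)) = (t + x)*(1/(2*t)) = (t + x)/(2*t))
h(z, W(-1))³ = ((½)*(-8 - 1)/(-8))³ = ((½)*(-⅛)*(-9))³ = (9/16)³ = 729/4096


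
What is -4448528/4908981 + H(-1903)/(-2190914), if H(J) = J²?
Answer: -357451561673/139677340242 ≈ -2.5591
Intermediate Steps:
-4448528/4908981 + H(-1903)/(-2190914) = -4448528/4908981 + (-1903)²/(-2190914) = -4448528*1/4908981 + 3621409*(-1/2190914) = -635504/701283 - 329219/199174 = -357451561673/139677340242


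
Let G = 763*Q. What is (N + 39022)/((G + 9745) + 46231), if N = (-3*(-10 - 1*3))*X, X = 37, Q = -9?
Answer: 40465/49109 ≈ 0.82398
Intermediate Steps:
N = 1443 (N = -3*(-10 - 1*3)*37 = -3*(-10 - 3)*37 = -3*(-13)*37 = 39*37 = 1443)
G = -6867 (G = 763*(-9) = -6867)
(N + 39022)/((G + 9745) + 46231) = (1443 + 39022)/((-6867 + 9745) + 46231) = 40465/(2878 + 46231) = 40465/49109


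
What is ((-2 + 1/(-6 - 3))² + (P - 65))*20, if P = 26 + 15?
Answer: -31660/81 ≈ -390.86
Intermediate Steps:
P = 41
((-2 + 1/(-6 - 3))² + (P - 65))*20 = ((-2 + 1/(-6 - 3))² + (41 - 65))*20 = ((-2 + 1/(-9))² - 24)*20 = ((-2 - ⅑)² - 24)*20 = ((-19/9)² - 24)*20 = (361/81 - 24)*20 = -1583/81*20 = -31660/81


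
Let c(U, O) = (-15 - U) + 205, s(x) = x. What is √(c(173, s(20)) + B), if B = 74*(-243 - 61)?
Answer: I*√22479 ≈ 149.93*I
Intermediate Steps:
c(U, O) = 190 - U
B = -22496 (B = 74*(-304) = -22496)
√(c(173, s(20)) + B) = √((190 - 1*173) - 22496) = √((190 - 173) - 22496) = √(17 - 22496) = √(-22479) = I*√22479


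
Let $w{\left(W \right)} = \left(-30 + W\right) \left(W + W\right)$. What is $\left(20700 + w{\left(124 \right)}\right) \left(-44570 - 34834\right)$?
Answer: $-3494728848$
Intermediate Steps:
$w{\left(W \right)} = 2 W \left(-30 + W\right)$ ($w{\left(W \right)} = \left(-30 + W\right) 2 W = 2 W \left(-30 + W\right)$)
$\left(20700 + w{\left(124 \right)}\right) \left(-44570 - 34834\right) = \left(20700 + 2 \cdot 124 \left(-30 + 124\right)\right) \left(-44570 - 34834\right) = \left(20700 + 2 \cdot 124 \cdot 94\right) \left(-79404\right) = \left(20700 + 23312\right) \left(-79404\right) = 44012 \left(-79404\right) = -3494728848$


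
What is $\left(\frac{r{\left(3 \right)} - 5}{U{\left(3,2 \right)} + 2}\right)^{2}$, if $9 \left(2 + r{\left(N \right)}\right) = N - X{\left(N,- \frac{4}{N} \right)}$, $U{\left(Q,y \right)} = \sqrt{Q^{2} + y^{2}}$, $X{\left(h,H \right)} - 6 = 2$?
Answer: $\frac{78608}{6561} - \frac{18496 \sqrt{13}}{6561} \approx 1.8168$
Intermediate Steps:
$X{\left(h,H \right)} = 8$ ($X{\left(h,H \right)} = 6 + 2 = 8$)
$r{\left(N \right)} = - \frac{26}{9} + \frac{N}{9}$ ($r{\left(N \right)} = -2 + \frac{N - 8}{9} = -2 + \frac{-8 + N}{9} = -2 + \left(- \frac{8}{9} + \frac{N}{9}\right) = - \frac{26}{9} + \frac{N}{9}$)
$\left(\frac{r{\left(3 \right)} - 5}{U{\left(3,2 \right)} + 2}\right)^{2} = \left(\frac{\left(- \frac{26}{9} + \frac{1}{9} \cdot 3\right) - 5}{\sqrt{3^{2} + 2^{2}} + 2}\right)^{2} = \left(\frac{\left(- \frac{26}{9} + \frac{1}{3}\right) - 5}{\sqrt{9 + 4} + 2}\right)^{2} = \left(\frac{- \frac{23}{9} - 5}{\sqrt{13} + 2}\right)^{2} = \left(- \frac{68}{9 \left(2 + \sqrt{13}\right)}\right)^{2} = \frac{4624}{81 \left(2 + \sqrt{13}\right)^{2}}$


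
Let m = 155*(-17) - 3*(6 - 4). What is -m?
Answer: 2641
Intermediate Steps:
m = -2641 (m = -2635 - 3*2 = -2635 - 6 = -2641)
-m = -1*(-2641) = 2641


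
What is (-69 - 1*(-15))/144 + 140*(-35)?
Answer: -39203/8 ≈ -4900.4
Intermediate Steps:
(-69 - 1*(-15))/144 + 140*(-35) = (-69 + 15)*(1/144) - 4900 = -54*1/144 - 4900 = -3/8 - 4900 = -39203/8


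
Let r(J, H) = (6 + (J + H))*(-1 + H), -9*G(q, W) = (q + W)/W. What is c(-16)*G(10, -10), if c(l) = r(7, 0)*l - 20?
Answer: 0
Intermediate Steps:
G(q, W) = -(W + q)/(9*W) (G(q, W) = -(q + W)/(9*W) = -(W + q)/(9*W))
r(J, H) = (-1 + H)*(6 + H + J) (r(J, H) = (6 + (H + J))*(-1 + H) = (6 + H + J)*(-1 + H) = (-1 + H)*(6 + H + J))
c(l) = -20 - 13*l (c(l) = (-6 + 0² - 1*7 + 5*0 + 0*7)*l - 20 = (-6 + 0 - 7 + 0 + 0)*l - 20 = -13*l - 20 = -20 - 13*l)
c(-16)*G(10, -10) = (-20 - 13*(-16))*((⅑)*(-1*(-10) - 1*10)/(-10)) = (-20 + 208)*((⅑)*(-⅒)*(10 - 10)) = 188*((⅑)*(-⅒)*0) = 188*0 = 0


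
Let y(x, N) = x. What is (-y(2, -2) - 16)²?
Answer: 324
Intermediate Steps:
(-y(2, -2) - 16)² = (-1*2 - 16)² = (-2 - 16)² = (-18)² = 324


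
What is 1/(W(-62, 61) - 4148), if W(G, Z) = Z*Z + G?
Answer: -1/489 ≈ -0.0020450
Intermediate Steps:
W(G, Z) = G + Z² (W(G, Z) = Z² + G = G + Z²)
1/(W(-62, 61) - 4148) = 1/((-62 + 61²) - 4148) = 1/((-62 + 3721) - 4148) = 1/(3659 - 4148) = 1/(-489) = -1/489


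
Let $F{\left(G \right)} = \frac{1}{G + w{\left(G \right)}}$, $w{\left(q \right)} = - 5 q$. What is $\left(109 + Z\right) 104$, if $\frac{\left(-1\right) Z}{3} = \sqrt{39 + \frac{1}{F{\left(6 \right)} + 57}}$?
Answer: $11336 - \frac{312 \sqrt{72911679}}{1367} \approx 9387.1$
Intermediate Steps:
$F{\left(G \right)} = - \frac{1}{4 G}$ ($F{\left(G \right)} = \frac{1}{G - 5 G} = \frac{1}{\left(-4\right) G} = - \frac{1}{4 G}$)
$Z = - \frac{3 \sqrt{72911679}}{1367}$ ($Z = - 3 \sqrt{39 + \frac{1}{- \frac{1}{4 \cdot 6} + 57}} = - 3 \sqrt{39 + \frac{1}{\left(- \frac{1}{4}\right) \frac{1}{6} + 57}} = - 3 \sqrt{39 + \frac{1}{- \frac{1}{24} + 57}} = - 3 \sqrt{39 + \frac{1}{\frac{1367}{24}}} = - 3 \sqrt{39 + \frac{24}{1367}} = - 3 \sqrt{\frac{53337}{1367}} = - 3 \frac{\sqrt{72911679}}{1367} = - \frac{3 \sqrt{72911679}}{1367} \approx -18.739$)
$\left(109 + Z\right) 104 = \left(109 - \frac{3 \sqrt{72911679}}{1367}\right) 104 = 11336 - \frac{312 \sqrt{72911679}}{1367}$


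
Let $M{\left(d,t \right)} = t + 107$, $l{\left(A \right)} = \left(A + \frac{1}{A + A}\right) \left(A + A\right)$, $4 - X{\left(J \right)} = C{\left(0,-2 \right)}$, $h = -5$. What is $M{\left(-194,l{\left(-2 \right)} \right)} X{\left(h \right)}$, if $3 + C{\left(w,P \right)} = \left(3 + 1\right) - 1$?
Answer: $464$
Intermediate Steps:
$C{\left(w,P \right)} = 0$ ($C{\left(w,P \right)} = -3 + \left(\left(3 + 1\right) - 1\right) = -3 + \left(4 - 1\right) = -3 + 3 = 0$)
$X{\left(J \right)} = 4$ ($X{\left(J \right)} = 4 - 0 = 4 + 0 = 4$)
$l{\left(A \right)} = 2 A \left(A + \frac{1}{2 A}\right)$ ($l{\left(A \right)} = \left(A + \frac{1}{2 A}\right) 2 A = 2 A \left(A + \frac{1}{2 A}\right)$)
$M{\left(d,t \right)} = 107 + t$
$M{\left(-194,l{\left(-2 \right)} \right)} X{\left(h \right)} = \left(107 + \left(1 + 2 \left(-2\right)^{2}\right)\right) 4 = \left(107 + \left(1 + 2 \cdot 4\right)\right) 4 = \left(107 + \left(1 + 8\right)\right) 4 = \left(107 + 9\right) 4 = 116 \cdot 4 = 464$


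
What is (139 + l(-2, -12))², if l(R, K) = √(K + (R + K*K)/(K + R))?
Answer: (973 + I*√1085)²/49 ≈ 19299.0 + 1308.2*I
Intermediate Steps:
l(R, K) = √(K + (R + K²)/(K + R))
(139 + l(-2, -12))² = (139 + √((-2 + (-12)² - 12*(-12 - 2))/(-12 - 2)))² = (139 + √((-2 + 144 - 12*(-14))/(-14)))² = (139 + √(-(-2 + 144 + 168)/14))² = (139 + √(-1/14*310))² = (139 + √(-155/7))² = (139 + I*√1085/7)²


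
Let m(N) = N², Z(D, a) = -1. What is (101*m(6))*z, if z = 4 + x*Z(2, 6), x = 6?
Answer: -7272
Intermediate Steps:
z = -2 (z = 4 + 6*(-1) = 4 - 6 = -2)
(101*m(6))*z = (101*6²)*(-2) = (101*36)*(-2) = 3636*(-2) = -7272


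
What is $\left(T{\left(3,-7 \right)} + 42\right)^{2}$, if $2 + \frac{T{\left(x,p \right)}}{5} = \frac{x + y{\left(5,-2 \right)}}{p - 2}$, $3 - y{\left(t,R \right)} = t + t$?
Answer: $\frac{94864}{81} \approx 1171.2$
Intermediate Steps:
$y{\left(t,R \right)} = 3 - 2 t$ ($y{\left(t,R \right)} = 3 - \left(t + t\right) = 3 - 2 t$)
$T{\left(x,p \right)} = -10 + \frac{5 \left(-7 + x\right)}{-2 + p}$ ($T{\left(x,p \right)} = -10 + 5 \frac{x + \left(3 - 10\right)}{p - 2} = -10 + 5 \frac{x + \left(3 - 10\right)}{-2 + p} = -10 + 5 \frac{x - 7}{-2 + p} = -10 + 5 \frac{-7 + x}{-2 + p} = -10 + \frac{5 \left(-7 + x\right)}{-2 + p}$)
$\left(T{\left(3,-7 \right)} + 42\right)^{2} = \left(\frac{5 \left(-3 + 3 - -14\right)}{-2 - 7} + 42\right)^{2} = \left(\frac{5 \left(-3 + 3 + 14\right)}{-9} + 42\right)^{2} = \left(5 \left(- \frac{1}{9}\right) 14 + 42\right)^{2} = \left(- \frac{70}{9} + 42\right)^{2} = \left(\frac{308}{9}\right)^{2} = \frac{94864}{81}$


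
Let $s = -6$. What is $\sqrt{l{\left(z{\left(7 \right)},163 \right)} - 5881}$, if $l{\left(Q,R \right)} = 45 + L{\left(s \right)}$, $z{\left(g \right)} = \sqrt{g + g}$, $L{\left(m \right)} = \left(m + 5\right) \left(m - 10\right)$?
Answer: $2 i \sqrt{1455} \approx 76.289 i$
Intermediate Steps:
$L{\left(m \right)} = \left(-10 + m\right) \left(5 + m\right)$ ($L{\left(m \right)} = \left(5 + m\right) \left(-10 + m\right) = \left(-10 + m\right) \left(5 + m\right)$)
$z{\left(g \right)} = \sqrt{2} \sqrt{g}$ ($z{\left(g \right)} = \sqrt{2 g} = \sqrt{2} \sqrt{g}$)
$l{\left(Q,R \right)} = 61$ ($l{\left(Q,R \right)} = 45 - \left(20 - 36\right) = 45 + \left(-50 + 36 + 30\right) = 45 + 16 = 61$)
$\sqrt{l{\left(z{\left(7 \right)},163 \right)} - 5881} = \sqrt{61 - 5881} = \sqrt{-5820} = 2 i \sqrt{1455}$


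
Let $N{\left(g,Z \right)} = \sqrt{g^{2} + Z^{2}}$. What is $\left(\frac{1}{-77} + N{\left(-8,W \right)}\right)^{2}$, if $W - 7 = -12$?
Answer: $\frac{527682}{5929} - \frac{2 \sqrt{89}}{77} \approx 88.755$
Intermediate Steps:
$W = -5$ ($W = 7 - 12 = -5$)
$N{\left(g,Z \right)} = \sqrt{Z^{2} + g^{2}}$
$\left(\frac{1}{-77} + N{\left(-8,W \right)}\right)^{2} = \left(\frac{1}{-77} + \sqrt{\left(-5\right)^{2} + \left(-8\right)^{2}}\right)^{2} = \left(- \frac{1}{77} + \sqrt{25 + 64}\right)^{2} = \left(- \frac{1}{77} + \sqrt{89}\right)^{2}$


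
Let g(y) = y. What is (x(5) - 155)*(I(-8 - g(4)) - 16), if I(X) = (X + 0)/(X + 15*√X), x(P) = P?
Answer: 189000/79 - 1500*I*√3/79 ≈ 2392.4 - 32.887*I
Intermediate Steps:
I(X) = X/(X + 15*√X)
(x(5) - 155)*(I(-8 - g(4)) - 16) = (5 - 155)*((-8 - 1*4)/((-8 - 1*4) + 15*√(-8 - 1*4)) - 16) = -150*((-8 - 4)/((-8 - 4) + 15*√(-8 - 4)) - 16) = -150*(-12/(-12 + 15*√(-12)) - 16) = -150*(-12/(-12 + 15*(2*I*√3)) - 16) = -150*(-12/(-12 + 30*I*√3) - 16) = -150*(-16 - 12/(-12 + 30*I*√3)) = 2400 + 1800/(-12 + 30*I*√3)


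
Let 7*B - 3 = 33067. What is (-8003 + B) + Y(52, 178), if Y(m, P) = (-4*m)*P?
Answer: -282119/7 ≈ -40303.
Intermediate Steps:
Y(m, P) = -4*P*m
B = 33070/7 (B = 3/7 + (1/7)*33067 = 3/7 + 33067/7 = 33070/7 ≈ 4724.3)
(-8003 + B) + Y(52, 178) = (-8003 + 33070/7) - 4*178*52 = -22951/7 - 37024 = -282119/7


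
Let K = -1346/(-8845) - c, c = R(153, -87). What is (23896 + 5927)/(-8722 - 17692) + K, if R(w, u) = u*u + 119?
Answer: -1796389740231/233631830 ≈ -7689.0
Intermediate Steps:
R(w, u) = 119 + u² (R(w, u) = u² + 119 = 119 + u²)
c = 7688 (c = 119 + (-87)² = 119 + 7569 = 7688)
K = -67999014/8845 (K = -1346/(-8845) - 1*7688 = -1346*(-1/8845) - 7688 = 1346/8845 - 7688 = -67999014/8845 ≈ -7687.8)
(23896 + 5927)/(-8722 - 17692) + K = (23896 + 5927)/(-8722 - 17692) - 67999014/8845 = 29823/(-26414) - 67999014/8845 = 29823*(-1/26414) - 67999014/8845 = -29823/26414 - 67999014/8845 = -1796389740231/233631830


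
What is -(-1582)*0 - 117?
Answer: -117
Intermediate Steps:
-(-1582)*0 - 117 = -113*0 - 117 = 0 - 117 = -117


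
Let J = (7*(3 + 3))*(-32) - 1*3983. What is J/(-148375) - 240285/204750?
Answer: -92164223/81012750 ≈ -1.1377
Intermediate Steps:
J = -5327 (J = (7*6)*(-32) - 3983 = 42*(-32) - 3983 = -1344 - 3983 = -5327)
J/(-148375) - 240285/204750 = -5327/(-148375) - 240285/204750 = -5327*(-1/148375) - 240285*1/204750 = 5327/148375 - 16019/13650 = -92164223/81012750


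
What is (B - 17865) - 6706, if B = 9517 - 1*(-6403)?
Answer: -8651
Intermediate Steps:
B = 15920 (B = 9517 + 6403 = 15920)
(B - 17865) - 6706 = (15920 - 17865) - 6706 = -1945 - 6706 = -8651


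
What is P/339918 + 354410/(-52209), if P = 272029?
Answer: -35422658773/5915592954 ≈ -5.9880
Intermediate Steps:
P/339918 + 354410/(-52209) = 272029/339918 + 354410/(-52209) = 272029*(1/339918) + 354410*(-1/52209) = 272029/339918 - 354410/52209 = -35422658773/5915592954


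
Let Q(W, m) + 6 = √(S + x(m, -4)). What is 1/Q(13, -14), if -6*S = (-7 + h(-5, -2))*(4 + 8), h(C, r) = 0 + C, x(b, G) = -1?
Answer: -6/13 - √23/13 ≈ -0.83045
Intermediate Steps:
h(C, r) = C
S = 24 (S = -(-7 - 5)*(4 + 8)/6 = -(-2)*12 = -⅙*(-144) = 24)
Q(W, m) = -6 + √23 (Q(W, m) = -6 + √(24 - 1) = -6 + √23)
1/Q(13, -14) = 1/(-6 + √23)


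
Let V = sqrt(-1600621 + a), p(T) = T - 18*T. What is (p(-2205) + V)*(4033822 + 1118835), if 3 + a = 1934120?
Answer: 193147347645 + 10305314*sqrt(83374) ≈ 1.9612e+11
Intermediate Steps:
a = 1934117 (a = -3 + 1934120 = 1934117)
p(T) = -17*T
V = 2*sqrt(83374) (V = sqrt(-1600621 + 1934117) = sqrt(333496) = 2*sqrt(83374) ≈ 577.49)
(p(-2205) + V)*(4033822 + 1118835) = (-17*(-2205) + 2*sqrt(83374))*(4033822 + 1118835) = (37485 + 2*sqrt(83374))*5152657 = 193147347645 + 10305314*sqrt(83374)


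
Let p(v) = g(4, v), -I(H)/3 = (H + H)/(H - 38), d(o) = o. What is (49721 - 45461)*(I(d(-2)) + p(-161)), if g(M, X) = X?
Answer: -687138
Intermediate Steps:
I(H) = -6*H/(-38 + H) (I(H) = -3*(H + H)/(H - 38) = -3*2*H/(-38 + H) = -6*H/(-38 + H))
p(v) = v
(49721 - 45461)*(I(d(-2)) + p(-161)) = (49721 - 45461)*(-6*(-2)/(-38 - 2) - 161) = 4260*(-6*(-2)/(-40) - 161) = 4260*(-6*(-2)*(-1/40) - 161) = 4260*(-3/10 - 161) = 4260*(-1613/10) = -687138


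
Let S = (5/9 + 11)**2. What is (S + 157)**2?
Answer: 553802089/6561 ≈ 84408.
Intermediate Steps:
S = 10816/81 (S = (5*(1/9) + 11)**2 = (5/9 + 11)**2 = (104/9)**2 = 10816/81 ≈ 133.53)
(S + 157)**2 = (10816/81 + 157)**2 = (23533/81)**2 = 553802089/6561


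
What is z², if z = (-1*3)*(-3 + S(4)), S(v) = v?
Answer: 9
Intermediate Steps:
z = -3 (z = (-1*3)*(-3 + 4) = -3*1 = -3)
z² = (-3)² = 9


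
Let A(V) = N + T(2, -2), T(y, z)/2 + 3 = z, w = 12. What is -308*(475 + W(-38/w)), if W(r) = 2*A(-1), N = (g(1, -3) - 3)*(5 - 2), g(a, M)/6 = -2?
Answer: -112420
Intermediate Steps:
g(a, M) = -12 (g(a, M) = 6*(-2) = -12)
T(y, z) = -6 + 2*z
N = -45 (N = (-12 - 3)*(5 - 2) = -15*3 = -45)
A(V) = -55 (A(V) = -45 + (-6 + 2*(-2)) = -45 + (-6 - 4) = -45 - 10 = -55)
W(r) = -110 (W(r) = 2*(-55) = -110)
-308*(475 + W(-38/w)) = -308*(475 - 110) = -308*365 = -112420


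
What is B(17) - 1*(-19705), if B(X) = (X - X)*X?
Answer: 19705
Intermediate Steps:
B(X) = 0 (B(X) = 0*X = 0)
B(17) - 1*(-19705) = 0 - 1*(-19705) = 0 + 19705 = 19705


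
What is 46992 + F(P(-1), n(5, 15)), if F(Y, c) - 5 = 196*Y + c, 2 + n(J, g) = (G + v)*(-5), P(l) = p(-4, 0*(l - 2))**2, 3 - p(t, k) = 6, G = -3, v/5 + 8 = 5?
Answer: 48849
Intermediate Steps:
v = -15 (v = -40 + 5*5 = -40 + 25 = -15)
p(t, k) = -3 (p(t, k) = 3 - 1*6 = 3 - 6 = -3)
P(l) = 9 (P(l) = (-3)**2 = 9)
n(J, g) = 88 (n(J, g) = -2 + (-3 - 15)*(-5) = -2 - 18*(-5) = -2 + 90 = 88)
F(Y, c) = 5 + c + 196*Y (F(Y, c) = 5 + (196*Y + c) = 5 + (c + 196*Y) = 5 + c + 196*Y)
46992 + F(P(-1), n(5, 15)) = 46992 + (5 + 88 + 196*9) = 46992 + (5 + 88 + 1764) = 46992 + 1857 = 48849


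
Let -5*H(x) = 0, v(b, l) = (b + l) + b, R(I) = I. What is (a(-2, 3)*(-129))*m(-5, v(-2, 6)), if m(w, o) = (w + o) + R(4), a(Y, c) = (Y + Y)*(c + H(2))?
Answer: 1548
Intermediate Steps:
v(b, l) = l + 2*b
H(x) = 0 (H(x) = -1/5*0 = 0)
a(Y, c) = 2*Y*c (a(Y, c) = (Y + Y)*(c + 0) = (2*Y)*c = 2*Y*c)
m(w, o) = 4 + o + w (m(w, o) = (w + o) + 4 = (o + w) + 4 = 4 + o + w)
(a(-2, 3)*(-129))*m(-5, v(-2, 6)) = ((2*(-2)*3)*(-129))*(4 + (6 + 2*(-2)) - 5) = (-12*(-129))*(4 + (6 - 4) - 5) = 1548*(4 + 2 - 5) = 1548*1 = 1548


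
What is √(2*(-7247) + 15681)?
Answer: √1187 ≈ 34.453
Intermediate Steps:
√(2*(-7247) + 15681) = √(-14494 + 15681) = √1187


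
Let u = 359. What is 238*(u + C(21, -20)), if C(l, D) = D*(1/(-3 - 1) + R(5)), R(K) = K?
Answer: 62832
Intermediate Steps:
C(l, D) = 19*D/4 (C(l, D) = D*(1/(-3 - 1) + 5) = D*(1/(-4) + 5) = D*(-1/4 + 5) = D*(19/4) = 19*D/4)
238*(u + C(21, -20)) = 238*(359 + (19/4)*(-20)) = 238*(359 - 95) = 238*264 = 62832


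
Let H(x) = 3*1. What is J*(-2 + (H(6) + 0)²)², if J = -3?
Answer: -147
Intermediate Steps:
H(x) = 3
J*(-2 + (H(6) + 0)²)² = -3*(-2 + (3 + 0)²)² = -3*(-2 + 3²)² = -3*(-2 + 9)² = -3*7² = -3*49 = -147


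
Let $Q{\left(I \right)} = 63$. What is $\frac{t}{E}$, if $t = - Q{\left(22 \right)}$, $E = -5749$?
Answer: $\frac{63}{5749} \approx 0.010958$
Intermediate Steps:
$t = -63$ ($t = \left(-1\right) 63 = -63$)
$\frac{t}{E} = - \frac{63}{-5749} = \left(-63\right) \left(- \frac{1}{5749}\right) = \frac{63}{5749}$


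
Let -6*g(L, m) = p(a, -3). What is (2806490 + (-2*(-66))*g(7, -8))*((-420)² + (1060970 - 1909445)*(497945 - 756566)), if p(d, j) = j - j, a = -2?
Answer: 615838286504643750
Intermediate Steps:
p(d, j) = 0
g(L, m) = 0 (g(L, m) = -⅙*0 = 0)
(2806490 + (-2*(-66))*g(7, -8))*((-420)² + (1060970 - 1909445)*(497945 - 756566)) = (2806490 - 2*(-66)*0)*((-420)² + (1060970 - 1909445)*(497945 - 756566)) = (2806490 + 132*0)*(176400 - 848475*(-258621)) = (2806490 + 0)*(176400 + 219433452975) = 2806490*219433629375 = 615838286504643750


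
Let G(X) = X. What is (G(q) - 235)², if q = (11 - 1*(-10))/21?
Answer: 54756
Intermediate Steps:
q = 1 (q = (11 + 10)*(1/21) = 21*(1/21) = 1)
(G(q) - 235)² = (1 - 235)² = (-234)² = 54756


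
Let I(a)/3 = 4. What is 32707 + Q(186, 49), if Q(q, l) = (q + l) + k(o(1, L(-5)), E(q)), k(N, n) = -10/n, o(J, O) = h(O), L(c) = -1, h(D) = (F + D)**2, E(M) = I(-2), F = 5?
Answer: 197647/6 ≈ 32941.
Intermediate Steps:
I(a) = 12 (I(a) = 3*4 = 12)
E(M) = 12
h(D) = (5 + D)**2
o(J, O) = (5 + O)**2
Q(q, l) = -5/6 + l + q (Q(q, l) = (q + l) - 10/12 = (l + q) - 10*1/12 = (l + q) - 5/6 = -5/6 + l + q)
32707 + Q(186, 49) = 32707 + (-5/6 + 49 + 186) = 32707 + 1405/6 = 197647/6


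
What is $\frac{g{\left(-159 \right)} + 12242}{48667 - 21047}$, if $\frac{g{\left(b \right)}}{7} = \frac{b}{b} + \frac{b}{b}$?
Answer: $\frac{3064}{6905} \approx 0.44374$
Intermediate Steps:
$g{\left(b \right)} = 14$ ($g{\left(b \right)} = 7 \left(\frac{b}{b} + \frac{b}{b}\right) = 7 \left(1 + 1\right) = 7 \cdot 2 = 14$)
$\frac{g{\left(-159 \right)} + 12242}{48667 - 21047} = \frac{14 + 12242}{48667 - 21047} = \frac{12256}{27620} = 12256 \cdot \frac{1}{27620} = \frac{3064}{6905}$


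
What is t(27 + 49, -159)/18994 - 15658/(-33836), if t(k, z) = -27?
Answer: 37061810/80335123 ≈ 0.46134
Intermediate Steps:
t(27 + 49, -159)/18994 - 15658/(-33836) = -27/18994 - 15658/(-33836) = -27*1/18994 - 15658*(-1/33836) = -27/18994 + 7829/16918 = 37061810/80335123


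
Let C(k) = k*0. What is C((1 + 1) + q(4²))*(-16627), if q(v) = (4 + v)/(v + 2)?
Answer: 0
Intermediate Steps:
q(v) = (4 + v)/(2 + v)
C(k) = 0
C((1 + 1) + q(4²))*(-16627) = 0*(-16627) = 0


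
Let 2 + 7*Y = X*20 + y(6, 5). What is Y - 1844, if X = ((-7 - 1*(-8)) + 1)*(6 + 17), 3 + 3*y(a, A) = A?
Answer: -35968/21 ≈ -1712.8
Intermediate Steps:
y(a, A) = -1 + A/3
X = 46 (X = ((-7 + 8) + 1)*23 = (1 + 1)*23 = 2*23 = 46)
Y = 2756/21 (Y = -2/7 + (46*20 + (-1 + (1/3)*5))/7 = -2/7 + (920 + (-1 + 5/3))/7 = -2/7 + (920 + 2/3)/7 = -2/7 + (1/7)*(2762/3) = -2/7 + 2762/21 = 2756/21 ≈ 131.24)
Y - 1844 = 2756/21 - 1844 = -35968/21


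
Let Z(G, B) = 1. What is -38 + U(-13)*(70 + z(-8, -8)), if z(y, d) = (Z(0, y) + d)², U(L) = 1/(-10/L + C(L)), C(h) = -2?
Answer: -2155/16 ≈ -134.69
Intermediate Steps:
U(L) = 1/(-2 - 10/L) (U(L) = 1/(-10/L - 2) = 1/(-2 - 10/L))
z(y, d) = (1 + d)²
-38 + U(-13)*(70 + z(-8, -8)) = -38 + ((½)*(-13)/(-5 - 1*(-13)))*(70 + (1 - 8)²) = -38 + ((½)*(-13)/(-5 + 13))*(70 + (-7)²) = -38 + ((½)*(-13)/8)*(70 + 49) = -38 + ((½)*(-13)*(⅛))*119 = -38 - 13/16*119 = -38 - 1547/16 = -2155/16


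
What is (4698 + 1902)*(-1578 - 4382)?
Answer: -39336000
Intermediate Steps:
(4698 + 1902)*(-1578 - 4382) = 6600*(-5960) = -39336000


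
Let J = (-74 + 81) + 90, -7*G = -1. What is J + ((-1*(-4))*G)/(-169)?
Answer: 114747/1183 ≈ 96.997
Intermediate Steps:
G = ⅐ (G = -⅐*(-1) = ⅐ ≈ 0.14286)
J = 97 (J = 7 + 90 = 97)
J + ((-1*(-4))*G)/(-169) = 97 + (-1*(-4)*(⅐))/(-169) = 97 + (4*(⅐))*(-1/169) = 97 + (4/7)*(-1/169) = 97 - 4/1183 = 114747/1183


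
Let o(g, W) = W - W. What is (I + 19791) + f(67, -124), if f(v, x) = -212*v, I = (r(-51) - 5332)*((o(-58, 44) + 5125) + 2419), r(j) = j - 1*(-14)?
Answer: -40498149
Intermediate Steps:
o(g, W) = 0
r(j) = 14 + j (r(j) = j + 14 = 14 + j)
I = -40503736 (I = ((14 - 51) - 5332)*((0 + 5125) + 2419) = (-37 - 5332)*(5125 + 2419) = -5369*7544 = -40503736)
(I + 19791) + f(67, -124) = (-40503736 + 19791) - 212*67 = -40483945 - 14204 = -40498149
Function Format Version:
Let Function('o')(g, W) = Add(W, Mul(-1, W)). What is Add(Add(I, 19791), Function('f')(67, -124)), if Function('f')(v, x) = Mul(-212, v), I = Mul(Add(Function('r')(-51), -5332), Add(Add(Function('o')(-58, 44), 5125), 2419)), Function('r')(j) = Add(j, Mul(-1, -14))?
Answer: -40498149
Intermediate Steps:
Function('o')(g, W) = 0
Function('r')(j) = Add(14, j) (Function('r')(j) = Add(j, 14) = Add(14, j))
I = -40503736 (I = Mul(Add(Add(14, -51), -5332), Add(Add(0, 5125), 2419)) = Mul(Add(-37, -5332), Add(5125, 2419)) = Mul(-5369, 7544) = -40503736)
Add(Add(I, 19791), Function('f')(67, -124)) = Add(Add(-40503736, 19791), Mul(-212, 67)) = Add(-40483945, -14204) = -40498149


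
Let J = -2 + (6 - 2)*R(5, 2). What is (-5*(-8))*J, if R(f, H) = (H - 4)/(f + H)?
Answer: -880/7 ≈ -125.71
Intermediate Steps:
R(f, H) = (-4 + H)/(H + f)
J = -22/7 (J = -2 + (6 - 2)*((-4 + 2)/(2 + 5)) = -2 + 4*(-2/7) = -2 - 8/7 = -22/7 ≈ -3.1429)
(-5*(-8))*J = -5*(-8)*(-22/7) = 40*(-22/7) = -880/7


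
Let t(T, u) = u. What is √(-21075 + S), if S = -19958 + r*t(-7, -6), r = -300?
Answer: I*√39233 ≈ 198.07*I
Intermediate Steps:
S = -18158 (S = -19958 - 300*(-6) = -19958 + 1800 = -18158)
√(-21075 + S) = √(-21075 - 18158) = √(-39233) = I*√39233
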